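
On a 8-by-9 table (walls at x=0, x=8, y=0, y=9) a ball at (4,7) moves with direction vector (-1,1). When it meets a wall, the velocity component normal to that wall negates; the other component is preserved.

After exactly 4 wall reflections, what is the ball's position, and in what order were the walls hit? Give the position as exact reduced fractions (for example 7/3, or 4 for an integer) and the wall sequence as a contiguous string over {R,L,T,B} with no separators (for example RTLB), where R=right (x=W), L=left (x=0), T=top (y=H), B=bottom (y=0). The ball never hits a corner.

Final position: (8,1)
Wall sequence: TLBR

1. t=2 → T at (2,9); v=(-1,-1)
2. t=2 → L at (0,7); v=(1,-1)
3. t=7 → B at (7,0); v=(1,1)
4. t=1 → R at (8,1); v=(-1,1)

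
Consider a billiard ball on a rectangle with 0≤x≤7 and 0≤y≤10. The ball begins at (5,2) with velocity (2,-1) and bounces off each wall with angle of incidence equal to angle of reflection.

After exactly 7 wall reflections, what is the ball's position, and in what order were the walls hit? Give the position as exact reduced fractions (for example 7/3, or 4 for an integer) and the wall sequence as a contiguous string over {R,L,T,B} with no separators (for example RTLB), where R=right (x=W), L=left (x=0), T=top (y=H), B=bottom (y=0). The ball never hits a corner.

1. t=1 → R at (7,1); v=(-2,-1)
2. t=1 → B at (5,0); v=(-2,1)
3. t=5/2 → L at (0,5/2); v=(2,1)
4. t=7/2 → R at (7,6); v=(-2,1)
5. t=7/2 → L at (0,19/2); v=(2,1)
6. t=1/2 → T at (1,10); v=(2,-1)
7. t=3 → R at (7,7); v=(-2,-1)

Final position: (7,7)
Wall sequence: RBLRLTR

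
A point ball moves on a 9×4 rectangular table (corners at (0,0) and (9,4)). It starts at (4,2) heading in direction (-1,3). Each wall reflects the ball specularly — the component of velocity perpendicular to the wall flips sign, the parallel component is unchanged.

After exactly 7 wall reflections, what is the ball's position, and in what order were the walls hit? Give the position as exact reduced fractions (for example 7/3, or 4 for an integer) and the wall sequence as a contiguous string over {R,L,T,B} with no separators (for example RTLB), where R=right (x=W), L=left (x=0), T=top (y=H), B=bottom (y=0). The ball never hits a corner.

1. t=2/3 → T at (10/3,4); v=(-1,-3)
2. t=4/3 → B at (2,0); v=(-1,3)
3. t=4/3 → T at (2/3,4); v=(-1,-3)
4. t=2/3 → L at (0,2); v=(1,-3)
5. t=2/3 → B at (2/3,0); v=(1,3)
6. t=4/3 → T at (2,4); v=(1,-3)
7. t=4/3 → B at (10/3,0); v=(1,3)

Final position: (10/3,0)
Wall sequence: TBTLBTB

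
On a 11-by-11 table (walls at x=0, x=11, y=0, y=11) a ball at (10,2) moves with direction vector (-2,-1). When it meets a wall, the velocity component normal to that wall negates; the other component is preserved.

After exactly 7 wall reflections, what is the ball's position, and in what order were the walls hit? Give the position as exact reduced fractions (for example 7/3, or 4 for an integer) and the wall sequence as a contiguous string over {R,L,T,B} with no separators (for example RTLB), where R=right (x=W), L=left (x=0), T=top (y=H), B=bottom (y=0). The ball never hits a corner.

Final position: (6,0)
Wall sequence: BLRTLRB

1. t=2 → B at (6,0); v=(-2,1)
2. t=3 → L at (0,3); v=(2,1)
3. t=11/2 → R at (11,17/2); v=(-2,1)
4. t=5/2 → T at (6,11); v=(-2,-1)
5. t=3 → L at (0,8); v=(2,-1)
6. t=11/2 → R at (11,5/2); v=(-2,-1)
7. t=5/2 → B at (6,0); v=(-2,1)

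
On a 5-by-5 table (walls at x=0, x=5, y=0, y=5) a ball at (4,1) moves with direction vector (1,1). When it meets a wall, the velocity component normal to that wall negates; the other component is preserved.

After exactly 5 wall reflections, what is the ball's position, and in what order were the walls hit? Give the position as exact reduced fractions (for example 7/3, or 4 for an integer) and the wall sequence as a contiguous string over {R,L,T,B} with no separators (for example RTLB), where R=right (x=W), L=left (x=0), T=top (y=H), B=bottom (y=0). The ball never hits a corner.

1. t=1 → R at (5,2); v=(-1,1)
2. t=3 → T at (2,5); v=(-1,-1)
3. t=2 → L at (0,3); v=(1,-1)
4. t=3 → B at (3,0); v=(1,1)
5. t=2 → R at (5,2); v=(-1,1)

Final position: (5,2)
Wall sequence: RTLBR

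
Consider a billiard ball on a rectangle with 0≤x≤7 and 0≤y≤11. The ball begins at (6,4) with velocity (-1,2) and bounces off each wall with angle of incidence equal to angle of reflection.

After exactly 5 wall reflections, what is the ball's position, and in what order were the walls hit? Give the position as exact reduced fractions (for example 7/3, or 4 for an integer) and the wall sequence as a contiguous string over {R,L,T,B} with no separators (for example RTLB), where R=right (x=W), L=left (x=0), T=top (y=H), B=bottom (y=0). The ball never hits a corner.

1. t=7/2 → T at (5/2,11); v=(-1,-2)
2. t=5/2 → L at (0,6); v=(1,-2)
3. t=3 → B at (3,0); v=(1,2)
4. t=4 → R at (7,8); v=(-1,2)
5. t=3/2 → T at (11/2,11); v=(-1,-2)

Final position: (11/2,11)
Wall sequence: TLBRT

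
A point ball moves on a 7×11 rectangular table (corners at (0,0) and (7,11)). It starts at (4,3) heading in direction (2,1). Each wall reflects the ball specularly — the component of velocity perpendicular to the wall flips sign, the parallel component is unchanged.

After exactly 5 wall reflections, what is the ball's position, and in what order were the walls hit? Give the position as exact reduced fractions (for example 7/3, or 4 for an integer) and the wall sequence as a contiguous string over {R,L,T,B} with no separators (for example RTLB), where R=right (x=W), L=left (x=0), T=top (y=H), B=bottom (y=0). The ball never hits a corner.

Final position: (0,7)
Wall sequence: RLTRL

1. t=3/2 → R at (7,9/2); v=(-2,1)
2. t=7/2 → L at (0,8); v=(2,1)
3. t=3 → T at (6,11); v=(2,-1)
4. t=1/2 → R at (7,21/2); v=(-2,-1)
5. t=7/2 → L at (0,7); v=(2,-1)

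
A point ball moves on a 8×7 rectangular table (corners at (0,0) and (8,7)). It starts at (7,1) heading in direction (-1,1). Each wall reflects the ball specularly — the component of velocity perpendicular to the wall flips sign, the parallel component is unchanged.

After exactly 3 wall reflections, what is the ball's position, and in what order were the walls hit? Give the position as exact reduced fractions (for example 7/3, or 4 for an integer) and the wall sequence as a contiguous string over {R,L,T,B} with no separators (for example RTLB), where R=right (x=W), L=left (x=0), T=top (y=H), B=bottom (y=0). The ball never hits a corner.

Final position: (6,0)
Wall sequence: TLB

1. t=6 → T at (1,7); v=(-1,-1)
2. t=1 → L at (0,6); v=(1,-1)
3. t=6 → B at (6,0); v=(1,1)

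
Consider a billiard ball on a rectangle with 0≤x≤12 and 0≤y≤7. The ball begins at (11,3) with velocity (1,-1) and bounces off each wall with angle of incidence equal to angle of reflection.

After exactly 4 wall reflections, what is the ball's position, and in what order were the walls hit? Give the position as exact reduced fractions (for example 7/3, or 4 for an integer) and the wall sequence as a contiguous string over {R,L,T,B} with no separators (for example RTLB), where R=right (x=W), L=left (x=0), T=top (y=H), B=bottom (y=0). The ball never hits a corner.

Final position: (0,4)
Wall sequence: RBTL

1. t=1 → R at (12,2); v=(-1,-1)
2. t=2 → B at (10,0); v=(-1,1)
3. t=7 → T at (3,7); v=(-1,-1)
4. t=3 → L at (0,4); v=(1,-1)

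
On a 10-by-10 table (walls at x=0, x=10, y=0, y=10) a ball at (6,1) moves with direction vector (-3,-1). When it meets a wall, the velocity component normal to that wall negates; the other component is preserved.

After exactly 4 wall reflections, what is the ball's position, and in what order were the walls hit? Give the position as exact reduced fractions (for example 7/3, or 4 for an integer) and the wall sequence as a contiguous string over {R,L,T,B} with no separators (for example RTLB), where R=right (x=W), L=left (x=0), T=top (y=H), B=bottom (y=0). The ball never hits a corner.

1. t=1 → B at (3,0); v=(-3,1)
2. t=1 → L at (0,1); v=(3,1)
3. t=10/3 → R at (10,13/3); v=(-3,1)
4. t=10/3 → L at (0,23/3); v=(3,1)

Final position: (0,23/3)
Wall sequence: BLRL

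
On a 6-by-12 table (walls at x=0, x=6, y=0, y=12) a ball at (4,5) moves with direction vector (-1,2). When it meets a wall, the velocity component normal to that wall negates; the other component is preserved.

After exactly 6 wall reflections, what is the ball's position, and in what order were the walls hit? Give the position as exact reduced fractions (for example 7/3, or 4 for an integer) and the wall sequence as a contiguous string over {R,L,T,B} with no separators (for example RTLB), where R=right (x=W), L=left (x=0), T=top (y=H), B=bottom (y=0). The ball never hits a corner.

1. t=7/2 → T at (1/2,12); v=(-1,-2)
2. t=1/2 → L at (0,11); v=(1,-2)
3. t=11/2 → B at (11/2,0); v=(1,2)
4. t=1/2 → R at (6,1); v=(-1,2)
5. t=11/2 → T at (1/2,12); v=(-1,-2)
6. t=1/2 → L at (0,11); v=(1,-2)

Final position: (0,11)
Wall sequence: TLBRTL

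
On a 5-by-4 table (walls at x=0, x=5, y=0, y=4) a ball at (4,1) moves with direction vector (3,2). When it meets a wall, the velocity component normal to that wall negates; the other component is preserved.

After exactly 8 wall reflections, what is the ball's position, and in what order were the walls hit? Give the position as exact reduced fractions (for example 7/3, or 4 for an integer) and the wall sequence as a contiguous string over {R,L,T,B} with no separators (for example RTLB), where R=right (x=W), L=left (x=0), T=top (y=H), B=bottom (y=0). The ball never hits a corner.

Final position: (5,1)
Wall sequence: RTLBRLTR

1. t=1/3 → R at (5,5/3); v=(-3,2)
2. t=7/6 → T at (3/2,4); v=(-3,-2)
3. t=1/2 → L at (0,3); v=(3,-2)
4. t=3/2 → B at (9/2,0); v=(3,2)
5. t=1/6 → R at (5,1/3); v=(-3,2)
6. t=5/3 → L at (0,11/3); v=(3,2)
7. t=1/6 → T at (1/2,4); v=(3,-2)
8. t=3/2 → R at (5,1); v=(-3,-2)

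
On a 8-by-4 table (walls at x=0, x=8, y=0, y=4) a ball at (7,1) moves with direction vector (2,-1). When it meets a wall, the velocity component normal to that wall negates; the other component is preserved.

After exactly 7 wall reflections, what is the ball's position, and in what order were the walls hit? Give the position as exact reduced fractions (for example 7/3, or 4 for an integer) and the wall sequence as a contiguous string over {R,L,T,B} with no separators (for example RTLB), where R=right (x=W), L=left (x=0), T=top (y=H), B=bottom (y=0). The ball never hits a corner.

1. t=1/2 → R at (8,1/2); v=(-2,-1)
2. t=1/2 → B at (7,0); v=(-2,1)
3. t=7/2 → L at (0,7/2); v=(2,1)
4. t=1/2 → T at (1,4); v=(2,-1)
5. t=7/2 → R at (8,1/2); v=(-2,-1)
6. t=1/2 → B at (7,0); v=(-2,1)
7. t=7/2 → L at (0,7/2); v=(2,1)

Final position: (0,7/2)
Wall sequence: RBLTRBL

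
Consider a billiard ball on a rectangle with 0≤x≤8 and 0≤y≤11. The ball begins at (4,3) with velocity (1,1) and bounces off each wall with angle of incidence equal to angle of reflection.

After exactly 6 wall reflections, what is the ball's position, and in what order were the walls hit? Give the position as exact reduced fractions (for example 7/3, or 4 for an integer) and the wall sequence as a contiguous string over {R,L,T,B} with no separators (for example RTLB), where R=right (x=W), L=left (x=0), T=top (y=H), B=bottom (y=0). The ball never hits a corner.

Final position: (0,9)
Wall sequence: RTLBRL

1. t=4 → R at (8,7); v=(-1,1)
2. t=4 → T at (4,11); v=(-1,-1)
3. t=4 → L at (0,7); v=(1,-1)
4. t=7 → B at (7,0); v=(1,1)
5. t=1 → R at (8,1); v=(-1,1)
6. t=8 → L at (0,9); v=(1,1)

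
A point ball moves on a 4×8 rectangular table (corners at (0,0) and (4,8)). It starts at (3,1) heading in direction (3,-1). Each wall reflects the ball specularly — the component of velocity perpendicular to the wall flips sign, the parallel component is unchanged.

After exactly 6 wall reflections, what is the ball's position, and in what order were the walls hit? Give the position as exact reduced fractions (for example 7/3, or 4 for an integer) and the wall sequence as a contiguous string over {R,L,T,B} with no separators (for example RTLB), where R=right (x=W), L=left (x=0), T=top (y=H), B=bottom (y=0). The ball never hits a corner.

1. t=1/3 → R at (4,2/3); v=(-3,-1)
2. t=2/3 → B at (2,0); v=(-3,1)
3. t=2/3 → L at (0,2/3); v=(3,1)
4. t=4/3 → R at (4,2); v=(-3,1)
5. t=4/3 → L at (0,10/3); v=(3,1)
6. t=4/3 → R at (4,14/3); v=(-3,1)

Final position: (4,14/3)
Wall sequence: RBLRLR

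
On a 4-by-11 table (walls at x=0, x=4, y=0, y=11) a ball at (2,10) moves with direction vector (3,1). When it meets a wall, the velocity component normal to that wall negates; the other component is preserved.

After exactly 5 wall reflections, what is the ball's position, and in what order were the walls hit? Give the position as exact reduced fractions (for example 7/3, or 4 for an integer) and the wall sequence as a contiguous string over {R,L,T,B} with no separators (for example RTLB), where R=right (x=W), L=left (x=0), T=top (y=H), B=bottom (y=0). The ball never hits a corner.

Final position: (0,22/3)
Wall sequence: RTLRL

1. t=2/3 → R at (4,32/3); v=(-3,1)
2. t=1/3 → T at (3,11); v=(-3,-1)
3. t=1 → L at (0,10); v=(3,-1)
4. t=4/3 → R at (4,26/3); v=(-3,-1)
5. t=4/3 → L at (0,22/3); v=(3,-1)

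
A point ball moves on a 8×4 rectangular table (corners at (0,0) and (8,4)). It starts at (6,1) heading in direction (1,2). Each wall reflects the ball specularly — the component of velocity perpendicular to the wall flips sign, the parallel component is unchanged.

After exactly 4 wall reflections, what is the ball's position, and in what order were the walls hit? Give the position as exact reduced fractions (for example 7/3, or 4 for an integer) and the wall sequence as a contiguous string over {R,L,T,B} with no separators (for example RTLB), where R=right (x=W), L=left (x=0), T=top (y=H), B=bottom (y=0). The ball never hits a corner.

Final position: (9/2,4)
Wall sequence: TRBT

1. t=3/2 → T at (15/2,4); v=(1,-2)
2. t=1/2 → R at (8,3); v=(-1,-2)
3. t=3/2 → B at (13/2,0); v=(-1,2)
4. t=2 → T at (9/2,4); v=(-1,-2)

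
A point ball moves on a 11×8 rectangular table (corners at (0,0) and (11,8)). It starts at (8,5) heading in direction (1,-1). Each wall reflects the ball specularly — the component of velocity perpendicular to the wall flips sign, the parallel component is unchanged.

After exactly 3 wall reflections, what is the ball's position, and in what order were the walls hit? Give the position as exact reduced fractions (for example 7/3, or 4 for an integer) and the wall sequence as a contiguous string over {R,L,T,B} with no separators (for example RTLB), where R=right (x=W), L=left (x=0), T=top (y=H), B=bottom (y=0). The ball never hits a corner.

Final position: (1,8)
Wall sequence: RBT

1. t=3 → R at (11,2); v=(-1,-1)
2. t=2 → B at (9,0); v=(-1,1)
3. t=8 → T at (1,8); v=(-1,-1)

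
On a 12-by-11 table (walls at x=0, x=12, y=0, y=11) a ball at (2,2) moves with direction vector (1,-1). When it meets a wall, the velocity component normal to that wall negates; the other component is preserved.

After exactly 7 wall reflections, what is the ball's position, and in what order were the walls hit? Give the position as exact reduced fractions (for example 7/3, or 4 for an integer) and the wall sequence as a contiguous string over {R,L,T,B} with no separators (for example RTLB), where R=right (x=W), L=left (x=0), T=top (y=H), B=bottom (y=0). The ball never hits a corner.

1. t=2 → B at (4,0); v=(1,1)
2. t=8 → R at (12,8); v=(-1,1)
3. t=3 → T at (9,11); v=(-1,-1)
4. t=9 → L at (0,2); v=(1,-1)
5. t=2 → B at (2,0); v=(1,1)
6. t=10 → R at (12,10); v=(-1,1)
7. t=1 → T at (11,11); v=(-1,-1)

Final position: (11,11)
Wall sequence: BRTLBRT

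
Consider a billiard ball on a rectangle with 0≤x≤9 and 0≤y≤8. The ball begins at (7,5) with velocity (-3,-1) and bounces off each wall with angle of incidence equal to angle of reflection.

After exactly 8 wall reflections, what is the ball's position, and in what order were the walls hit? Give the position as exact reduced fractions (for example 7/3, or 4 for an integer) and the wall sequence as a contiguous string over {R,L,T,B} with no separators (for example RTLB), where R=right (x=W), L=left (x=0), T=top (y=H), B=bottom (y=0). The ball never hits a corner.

Final position: (9,11/3)
Wall sequence: LBRLRTLR

1. t=7/3 → L at (0,8/3); v=(3,-1)
2. t=8/3 → B at (8,0); v=(3,1)
3. t=1/3 → R at (9,1/3); v=(-3,1)
4. t=3 → L at (0,10/3); v=(3,1)
5. t=3 → R at (9,19/3); v=(-3,1)
6. t=5/3 → T at (4,8); v=(-3,-1)
7. t=4/3 → L at (0,20/3); v=(3,-1)
8. t=3 → R at (9,11/3); v=(-3,-1)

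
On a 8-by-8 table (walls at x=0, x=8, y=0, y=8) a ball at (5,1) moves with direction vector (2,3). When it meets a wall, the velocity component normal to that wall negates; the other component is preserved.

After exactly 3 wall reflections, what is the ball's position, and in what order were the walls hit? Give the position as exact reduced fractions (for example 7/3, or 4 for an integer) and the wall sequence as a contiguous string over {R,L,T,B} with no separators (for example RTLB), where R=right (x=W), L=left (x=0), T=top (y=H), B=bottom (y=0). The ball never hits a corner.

1. t=3/2 → R at (8,11/2); v=(-2,3)
2. t=5/6 → T at (19/3,8); v=(-2,-3)
3. t=8/3 → B at (1,0); v=(-2,3)

Final position: (1,0)
Wall sequence: RTB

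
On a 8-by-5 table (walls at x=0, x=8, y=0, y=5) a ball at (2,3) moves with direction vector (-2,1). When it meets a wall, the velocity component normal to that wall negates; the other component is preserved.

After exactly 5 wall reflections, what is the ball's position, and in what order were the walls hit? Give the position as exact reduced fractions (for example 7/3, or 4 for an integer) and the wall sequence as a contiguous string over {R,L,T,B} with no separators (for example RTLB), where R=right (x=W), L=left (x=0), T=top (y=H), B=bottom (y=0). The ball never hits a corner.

1. t=1 → L at (0,4); v=(2,1)
2. t=1 → T at (2,5); v=(2,-1)
3. t=3 → R at (8,2); v=(-2,-1)
4. t=2 → B at (4,0); v=(-2,1)
5. t=2 → L at (0,2); v=(2,1)

Final position: (0,2)
Wall sequence: LTRBL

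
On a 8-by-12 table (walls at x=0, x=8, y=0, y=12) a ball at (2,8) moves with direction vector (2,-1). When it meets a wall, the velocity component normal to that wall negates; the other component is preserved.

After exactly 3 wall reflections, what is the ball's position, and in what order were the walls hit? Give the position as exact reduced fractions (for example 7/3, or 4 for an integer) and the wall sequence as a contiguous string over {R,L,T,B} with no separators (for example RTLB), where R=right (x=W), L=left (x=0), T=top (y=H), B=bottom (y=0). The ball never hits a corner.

Final position: (2,0)
Wall sequence: RLB

1. t=3 → R at (8,5); v=(-2,-1)
2. t=4 → L at (0,1); v=(2,-1)
3. t=1 → B at (2,0); v=(2,1)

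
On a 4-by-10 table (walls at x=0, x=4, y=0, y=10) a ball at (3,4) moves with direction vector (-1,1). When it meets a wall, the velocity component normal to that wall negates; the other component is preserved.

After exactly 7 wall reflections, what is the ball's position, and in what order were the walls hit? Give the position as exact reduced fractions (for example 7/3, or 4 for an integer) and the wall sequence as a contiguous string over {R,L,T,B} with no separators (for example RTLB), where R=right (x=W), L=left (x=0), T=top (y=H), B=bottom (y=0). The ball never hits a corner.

Final position: (0,3)
Wall sequence: LTRLRBL

1. t=3 → L at (0,7); v=(1,1)
2. t=3 → T at (3,10); v=(1,-1)
3. t=1 → R at (4,9); v=(-1,-1)
4. t=4 → L at (0,5); v=(1,-1)
5. t=4 → R at (4,1); v=(-1,-1)
6. t=1 → B at (3,0); v=(-1,1)
7. t=3 → L at (0,3); v=(1,1)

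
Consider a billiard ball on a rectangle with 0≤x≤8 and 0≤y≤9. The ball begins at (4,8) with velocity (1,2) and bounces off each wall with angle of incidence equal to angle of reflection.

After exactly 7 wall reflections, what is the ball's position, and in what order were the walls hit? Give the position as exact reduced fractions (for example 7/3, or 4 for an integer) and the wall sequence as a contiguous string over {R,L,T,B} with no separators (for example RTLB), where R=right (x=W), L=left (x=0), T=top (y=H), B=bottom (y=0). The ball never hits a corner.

1. t=1/2 → T at (9/2,9); v=(1,-2)
2. t=7/2 → R at (8,2); v=(-1,-2)
3. t=1 → B at (7,0); v=(-1,2)
4. t=9/2 → T at (5/2,9); v=(-1,-2)
5. t=5/2 → L at (0,4); v=(1,-2)
6. t=2 → B at (2,0); v=(1,2)
7. t=9/2 → T at (13/2,9); v=(1,-2)

Final position: (13/2,9)
Wall sequence: TRBTLBT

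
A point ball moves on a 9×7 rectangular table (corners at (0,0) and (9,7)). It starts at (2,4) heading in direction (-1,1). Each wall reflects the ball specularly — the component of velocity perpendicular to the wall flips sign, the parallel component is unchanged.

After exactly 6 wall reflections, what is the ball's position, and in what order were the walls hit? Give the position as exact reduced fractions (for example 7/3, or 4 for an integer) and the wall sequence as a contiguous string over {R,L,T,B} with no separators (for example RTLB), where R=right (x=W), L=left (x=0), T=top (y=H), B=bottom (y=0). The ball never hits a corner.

1. t=2 → L at (0,6); v=(1,1)
2. t=1 → T at (1,7); v=(1,-1)
3. t=7 → B at (8,0); v=(1,1)
4. t=1 → R at (9,1); v=(-1,1)
5. t=6 → T at (3,7); v=(-1,-1)
6. t=3 → L at (0,4); v=(1,-1)

Final position: (0,4)
Wall sequence: LTBRTL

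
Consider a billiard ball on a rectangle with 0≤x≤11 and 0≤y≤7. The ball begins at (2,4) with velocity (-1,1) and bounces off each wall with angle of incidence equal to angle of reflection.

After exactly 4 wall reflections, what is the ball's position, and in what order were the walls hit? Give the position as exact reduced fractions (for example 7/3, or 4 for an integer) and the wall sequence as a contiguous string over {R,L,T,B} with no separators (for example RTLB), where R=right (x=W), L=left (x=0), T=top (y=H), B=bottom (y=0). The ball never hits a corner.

Final position: (11,3)
Wall sequence: LTBR

1. t=2 → L at (0,6); v=(1,1)
2. t=1 → T at (1,7); v=(1,-1)
3. t=7 → B at (8,0); v=(1,1)
4. t=3 → R at (11,3); v=(-1,1)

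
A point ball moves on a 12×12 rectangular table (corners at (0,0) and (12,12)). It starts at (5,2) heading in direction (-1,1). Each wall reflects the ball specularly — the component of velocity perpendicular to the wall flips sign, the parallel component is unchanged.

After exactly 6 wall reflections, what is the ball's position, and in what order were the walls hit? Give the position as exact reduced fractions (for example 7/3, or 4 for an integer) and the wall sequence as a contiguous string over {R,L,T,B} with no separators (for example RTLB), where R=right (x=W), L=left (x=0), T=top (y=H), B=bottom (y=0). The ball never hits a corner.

Final position: (5,12)
Wall sequence: LTRBLT

1. t=5 → L at (0,7); v=(1,1)
2. t=5 → T at (5,12); v=(1,-1)
3. t=7 → R at (12,5); v=(-1,-1)
4. t=5 → B at (7,0); v=(-1,1)
5. t=7 → L at (0,7); v=(1,1)
6. t=5 → T at (5,12); v=(1,-1)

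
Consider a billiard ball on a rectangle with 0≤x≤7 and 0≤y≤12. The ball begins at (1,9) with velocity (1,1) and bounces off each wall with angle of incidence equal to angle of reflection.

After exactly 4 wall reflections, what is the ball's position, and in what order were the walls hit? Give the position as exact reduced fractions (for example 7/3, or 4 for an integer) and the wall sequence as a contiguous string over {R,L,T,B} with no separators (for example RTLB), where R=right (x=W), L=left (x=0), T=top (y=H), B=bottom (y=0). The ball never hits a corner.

Final position: (2,0)
Wall sequence: TRLB

1. t=3 → T at (4,12); v=(1,-1)
2. t=3 → R at (7,9); v=(-1,-1)
3. t=7 → L at (0,2); v=(1,-1)
4. t=2 → B at (2,0); v=(1,1)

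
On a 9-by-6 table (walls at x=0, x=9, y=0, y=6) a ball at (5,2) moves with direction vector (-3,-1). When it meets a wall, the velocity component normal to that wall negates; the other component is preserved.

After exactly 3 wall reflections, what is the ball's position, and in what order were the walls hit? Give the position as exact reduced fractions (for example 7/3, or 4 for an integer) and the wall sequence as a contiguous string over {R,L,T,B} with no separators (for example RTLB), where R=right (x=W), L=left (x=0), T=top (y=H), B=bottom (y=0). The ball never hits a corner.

1. t=5/3 → L at (0,1/3); v=(3,-1)
2. t=1/3 → B at (1,0); v=(3,1)
3. t=8/3 → R at (9,8/3); v=(-3,1)

Final position: (9,8/3)
Wall sequence: LBR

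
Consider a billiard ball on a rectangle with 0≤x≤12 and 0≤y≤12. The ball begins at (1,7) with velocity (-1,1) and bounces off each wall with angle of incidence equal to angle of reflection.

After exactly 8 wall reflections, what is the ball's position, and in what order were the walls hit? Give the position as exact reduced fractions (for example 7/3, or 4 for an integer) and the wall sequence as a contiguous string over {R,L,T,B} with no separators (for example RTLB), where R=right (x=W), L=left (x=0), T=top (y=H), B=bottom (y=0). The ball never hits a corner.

Final position: (8,0)
Wall sequence: LTRBLTRB

1. t=1 → L at (0,8); v=(1,1)
2. t=4 → T at (4,12); v=(1,-1)
3. t=8 → R at (12,4); v=(-1,-1)
4. t=4 → B at (8,0); v=(-1,1)
5. t=8 → L at (0,8); v=(1,1)
6. t=4 → T at (4,12); v=(1,-1)
7. t=8 → R at (12,4); v=(-1,-1)
8. t=4 → B at (8,0); v=(-1,1)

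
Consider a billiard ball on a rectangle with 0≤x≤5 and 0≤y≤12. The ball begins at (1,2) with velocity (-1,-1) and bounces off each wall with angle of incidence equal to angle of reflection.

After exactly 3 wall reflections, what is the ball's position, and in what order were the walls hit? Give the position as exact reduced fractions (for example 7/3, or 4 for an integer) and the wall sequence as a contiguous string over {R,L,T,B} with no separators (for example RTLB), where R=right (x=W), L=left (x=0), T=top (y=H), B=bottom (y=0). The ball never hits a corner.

Final position: (5,4)
Wall sequence: LBR

1. t=1 → L at (0,1); v=(1,-1)
2. t=1 → B at (1,0); v=(1,1)
3. t=4 → R at (5,4); v=(-1,1)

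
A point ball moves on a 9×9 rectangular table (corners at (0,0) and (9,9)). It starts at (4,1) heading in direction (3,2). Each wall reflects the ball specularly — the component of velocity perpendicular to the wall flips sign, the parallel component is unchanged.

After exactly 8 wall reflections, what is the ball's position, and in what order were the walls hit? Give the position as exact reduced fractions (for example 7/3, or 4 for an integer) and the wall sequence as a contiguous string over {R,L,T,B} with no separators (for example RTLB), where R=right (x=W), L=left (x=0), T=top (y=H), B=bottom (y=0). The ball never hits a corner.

1. t=5/3 → R at (9,13/3); v=(-3,2)
2. t=7/3 → T at (2,9); v=(-3,-2)
3. t=2/3 → L at (0,23/3); v=(3,-2)
4. t=3 → R at (9,5/3); v=(-3,-2)
5. t=5/6 → B at (13/2,0); v=(-3,2)
6. t=13/6 → L at (0,13/3); v=(3,2)
7. t=7/3 → T at (7,9); v=(3,-2)
8. t=2/3 → R at (9,23/3); v=(-3,-2)

Final position: (9,23/3)
Wall sequence: RTLRBLTR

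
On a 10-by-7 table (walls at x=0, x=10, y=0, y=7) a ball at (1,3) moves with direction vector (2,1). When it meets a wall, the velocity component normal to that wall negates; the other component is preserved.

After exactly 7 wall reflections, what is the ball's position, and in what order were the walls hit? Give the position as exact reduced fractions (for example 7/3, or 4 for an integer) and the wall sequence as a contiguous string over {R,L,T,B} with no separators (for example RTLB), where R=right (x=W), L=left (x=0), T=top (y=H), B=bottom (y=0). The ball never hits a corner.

Final position: (0,11/2)
Wall sequence: TRLBRTL

1. t=4 → T at (9,7); v=(2,-1)
2. t=1/2 → R at (10,13/2); v=(-2,-1)
3. t=5 → L at (0,3/2); v=(2,-1)
4. t=3/2 → B at (3,0); v=(2,1)
5. t=7/2 → R at (10,7/2); v=(-2,1)
6. t=7/2 → T at (3,7); v=(-2,-1)
7. t=3/2 → L at (0,11/2); v=(2,-1)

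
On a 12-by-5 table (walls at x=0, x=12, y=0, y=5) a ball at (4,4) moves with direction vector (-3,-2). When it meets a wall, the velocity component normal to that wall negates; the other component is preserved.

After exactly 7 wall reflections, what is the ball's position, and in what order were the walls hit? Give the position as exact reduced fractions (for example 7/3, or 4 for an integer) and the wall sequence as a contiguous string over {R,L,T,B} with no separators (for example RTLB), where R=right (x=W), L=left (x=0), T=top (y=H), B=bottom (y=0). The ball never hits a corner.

1. t=4/3 → L at (0,4/3); v=(3,-2)
2. t=2/3 → B at (2,0); v=(3,2)
3. t=5/2 → T at (19/2,5); v=(3,-2)
4. t=5/6 → R at (12,10/3); v=(-3,-2)
5. t=5/3 → B at (7,0); v=(-3,2)
6. t=7/3 → L at (0,14/3); v=(3,2)
7. t=1/6 → T at (1/2,5); v=(3,-2)

Final position: (1/2,5)
Wall sequence: LBTRBLT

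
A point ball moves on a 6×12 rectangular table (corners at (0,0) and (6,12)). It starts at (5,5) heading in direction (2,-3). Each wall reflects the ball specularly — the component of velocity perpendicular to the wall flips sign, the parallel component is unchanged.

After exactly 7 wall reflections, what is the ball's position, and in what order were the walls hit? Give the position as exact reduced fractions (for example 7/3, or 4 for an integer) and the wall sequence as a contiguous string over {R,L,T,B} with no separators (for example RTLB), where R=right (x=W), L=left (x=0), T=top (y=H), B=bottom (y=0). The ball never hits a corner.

1. t=1/2 → R at (6,7/2); v=(-2,-3)
2. t=7/6 → B at (11/3,0); v=(-2,3)
3. t=11/6 → L at (0,11/2); v=(2,3)
4. t=13/6 → T at (13/3,12); v=(2,-3)
5. t=5/6 → R at (6,19/2); v=(-2,-3)
6. t=3 → L at (0,1/2); v=(2,-3)
7. t=1/6 → B at (1/3,0); v=(2,3)

Final position: (1/3,0)
Wall sequence: RBLTRLB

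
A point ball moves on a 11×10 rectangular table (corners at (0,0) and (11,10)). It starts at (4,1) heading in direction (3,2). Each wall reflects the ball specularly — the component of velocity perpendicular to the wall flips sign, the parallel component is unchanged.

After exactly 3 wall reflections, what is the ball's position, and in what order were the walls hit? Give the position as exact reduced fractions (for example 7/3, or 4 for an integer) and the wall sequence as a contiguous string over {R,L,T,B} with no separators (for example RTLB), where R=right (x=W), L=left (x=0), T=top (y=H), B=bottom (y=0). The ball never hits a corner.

Final position: (0,7)
Wall sequence: RTL

1. t=7/3 → R at (11,17/3); v=(-3,2)
2. t=13/6 → T at (9/2,10); v=(-3,-2)
3. t=3/2 → L at (0,7); v=(3,-2)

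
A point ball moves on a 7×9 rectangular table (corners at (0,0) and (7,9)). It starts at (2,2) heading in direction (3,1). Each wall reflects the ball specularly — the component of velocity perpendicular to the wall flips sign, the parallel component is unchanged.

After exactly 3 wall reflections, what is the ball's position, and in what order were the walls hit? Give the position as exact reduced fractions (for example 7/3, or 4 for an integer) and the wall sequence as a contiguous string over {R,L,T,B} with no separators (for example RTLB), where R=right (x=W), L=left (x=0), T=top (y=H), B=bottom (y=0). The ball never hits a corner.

1. t=5/3 → R at (7,11/3); v=(-3,1)
2. t=7/3 → L at (0,6); v=(3,1)
3. t=7/3 → R at (7,25/3); v=(-3,1)

Final position: (7,25/3)
Wall sequence: RLR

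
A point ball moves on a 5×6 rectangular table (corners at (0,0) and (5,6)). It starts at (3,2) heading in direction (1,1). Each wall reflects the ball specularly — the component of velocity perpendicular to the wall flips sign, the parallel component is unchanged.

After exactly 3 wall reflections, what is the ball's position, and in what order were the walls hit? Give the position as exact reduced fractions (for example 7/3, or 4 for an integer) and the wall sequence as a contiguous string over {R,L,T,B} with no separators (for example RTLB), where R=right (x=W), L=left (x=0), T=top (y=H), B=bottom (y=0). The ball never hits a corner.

1. t=2 → R at (5,4); v=(-1,1)
2. t=2 → T at (3,6); v=(-1,-1)
3. t=3 → L at (0,3); v=(1,-1)

Final position: (0,3)
Wall sequence: RTL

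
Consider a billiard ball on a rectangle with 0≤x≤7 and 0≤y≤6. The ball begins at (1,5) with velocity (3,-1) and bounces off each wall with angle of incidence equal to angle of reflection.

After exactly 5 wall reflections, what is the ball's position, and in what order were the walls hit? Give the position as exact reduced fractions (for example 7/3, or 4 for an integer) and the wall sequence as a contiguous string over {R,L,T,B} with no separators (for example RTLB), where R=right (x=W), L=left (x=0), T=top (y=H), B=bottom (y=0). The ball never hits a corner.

Final position: (0,4)
Wall sequence: RLBRL

1. t=2 → R at (7,3); v=(-3,-1)
2. t=7/3 → L at (0,2/3); v=(3,-1)
3. t=2/3 → B at (2,0); v=(3,1)
4. t=5/3 → R at (7,5/3); v=(-3,1)
5. t=7/3 → L at (0,4); v=(3,1)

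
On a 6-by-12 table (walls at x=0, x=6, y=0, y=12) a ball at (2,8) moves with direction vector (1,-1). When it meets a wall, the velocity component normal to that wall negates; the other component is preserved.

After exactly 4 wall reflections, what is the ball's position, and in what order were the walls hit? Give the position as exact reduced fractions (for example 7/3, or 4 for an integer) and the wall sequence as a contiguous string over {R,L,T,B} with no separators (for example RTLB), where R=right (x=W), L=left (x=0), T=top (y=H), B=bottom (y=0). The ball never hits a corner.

1. t=4 → R at (6,4); v=(-1,-1)
2. t=4 → B at (2,0); v=(-1,1)
3. t=2 → L at (0,2); v=(1,1)
4. t=6 → R at (6,8); v=(-1,1)

Final position: (6,8)
Wall sequence: RBLR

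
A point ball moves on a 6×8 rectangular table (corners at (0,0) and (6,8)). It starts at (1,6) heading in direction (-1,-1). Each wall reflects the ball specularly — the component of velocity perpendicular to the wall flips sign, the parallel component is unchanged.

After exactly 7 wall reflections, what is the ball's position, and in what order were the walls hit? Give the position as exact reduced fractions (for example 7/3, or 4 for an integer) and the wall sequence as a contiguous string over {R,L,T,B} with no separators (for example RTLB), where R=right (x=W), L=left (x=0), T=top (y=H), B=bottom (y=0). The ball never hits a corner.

Final position: (3,0)
Wall sequence: LBRLTRB

1. t=1 → L at (0,5); v=(1,-1)
2. t=5 → B at (5,0); v=(1,1)
3. t=1 → R at (6,1); v=(-1,1)
4. t=6 → L at (0,7); v=(1,1)
5. t=1 → T at (1,8); v=(1,-1)
6. t=5 → R at (6,3); v=(-1,-1)
7. t=3 → B at (3,0); v=(-1,1)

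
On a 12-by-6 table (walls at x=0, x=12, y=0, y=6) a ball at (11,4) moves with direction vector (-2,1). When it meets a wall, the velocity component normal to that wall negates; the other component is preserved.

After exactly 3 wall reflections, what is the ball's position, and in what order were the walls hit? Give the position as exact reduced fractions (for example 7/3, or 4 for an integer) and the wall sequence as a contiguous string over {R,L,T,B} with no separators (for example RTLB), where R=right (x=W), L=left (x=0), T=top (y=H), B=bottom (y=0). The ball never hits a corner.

Final position: (5,0)
Wall sequence: TLB

1. t=2 → T at (7,6); v=(-2,-1)
2. t=7/2 → L at (0,5/2); v=(2,-1)
3. t=5/2 → B at (5,0); v=(2,1)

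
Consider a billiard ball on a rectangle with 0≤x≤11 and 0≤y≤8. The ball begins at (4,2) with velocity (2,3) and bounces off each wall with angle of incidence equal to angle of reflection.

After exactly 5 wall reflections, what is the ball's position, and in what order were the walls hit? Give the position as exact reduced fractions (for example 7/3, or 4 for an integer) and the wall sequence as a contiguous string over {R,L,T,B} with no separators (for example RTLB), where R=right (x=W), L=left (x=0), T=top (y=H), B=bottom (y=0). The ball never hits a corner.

Final position: (0,3)
Wall sequence: TRBTL

1. t=2 → T at (8,8); v=(2,-3)
2. t=3/2 → R at (11,7/2); v=(-2,-3)
3. t=7/6 → B at (26/3,0); v=(-2,3)
4. t=8/3 → T at (10/3,8); v=(-2,-3)
5. t=5/3 → L at (0,3); v=(2,-3)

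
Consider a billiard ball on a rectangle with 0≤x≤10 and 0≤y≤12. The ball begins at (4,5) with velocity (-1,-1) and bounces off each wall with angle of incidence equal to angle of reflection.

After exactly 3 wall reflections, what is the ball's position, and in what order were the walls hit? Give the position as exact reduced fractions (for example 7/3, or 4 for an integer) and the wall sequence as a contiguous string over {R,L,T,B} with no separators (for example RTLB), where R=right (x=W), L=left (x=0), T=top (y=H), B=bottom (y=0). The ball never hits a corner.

Final position: (10,9)
Wall sequence: LBR

1. t=4 → L at (0,1); v=(1,-1)
2. t=1 → B at (1,0); v=(1,1)
3. t=9 → R at (10,9); v=(-1,1)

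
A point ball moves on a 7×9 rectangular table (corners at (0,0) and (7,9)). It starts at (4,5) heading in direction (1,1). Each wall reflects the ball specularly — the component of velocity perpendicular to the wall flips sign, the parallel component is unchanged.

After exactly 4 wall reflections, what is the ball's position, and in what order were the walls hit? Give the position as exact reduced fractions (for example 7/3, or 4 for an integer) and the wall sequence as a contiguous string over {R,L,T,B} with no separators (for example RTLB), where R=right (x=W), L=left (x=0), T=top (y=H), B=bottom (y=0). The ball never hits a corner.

1. t=3 → R at (7,8); v=(-1,1)
2. t=1 → T at (6,9); v=(-1,-1)
3. t=6 → L at (0,3); v=(1,-1)
4. t=3 → B at (3,0); v=(1,1)

Final position: (3,0)
Wall sequence: RTLB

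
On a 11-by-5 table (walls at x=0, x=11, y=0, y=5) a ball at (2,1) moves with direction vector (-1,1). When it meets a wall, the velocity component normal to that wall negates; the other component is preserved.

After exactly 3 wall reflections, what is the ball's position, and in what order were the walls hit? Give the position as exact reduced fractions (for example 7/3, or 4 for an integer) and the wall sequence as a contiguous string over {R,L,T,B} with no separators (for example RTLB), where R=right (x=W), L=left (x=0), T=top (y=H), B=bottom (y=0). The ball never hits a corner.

Final position: (7,0)
Wall sequence: LTB

1. t=2 → L at (0,3); v=(1,1)
2. t=2 → T at (2,5); v=(1,-1)
3. t=5 → B at (7,0); v=(1,1)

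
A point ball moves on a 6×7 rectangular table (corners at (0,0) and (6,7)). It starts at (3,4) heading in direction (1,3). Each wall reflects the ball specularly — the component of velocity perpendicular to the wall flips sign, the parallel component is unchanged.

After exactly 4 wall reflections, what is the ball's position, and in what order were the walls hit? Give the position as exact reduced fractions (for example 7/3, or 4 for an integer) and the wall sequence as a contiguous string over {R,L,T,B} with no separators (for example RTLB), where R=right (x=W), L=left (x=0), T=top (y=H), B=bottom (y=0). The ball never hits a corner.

1. t=1 → T at (4,7); v=(1,-3)
2. t=2 → R at (6,1); v=(-1,-3)
3. t=1/3 → B at (17/3,0); v=(-1,3)
4. t=7/3 → T at (10/3,7); v=(-1,-3)

Final position: (10/3,7)
Wall sequence: TRBT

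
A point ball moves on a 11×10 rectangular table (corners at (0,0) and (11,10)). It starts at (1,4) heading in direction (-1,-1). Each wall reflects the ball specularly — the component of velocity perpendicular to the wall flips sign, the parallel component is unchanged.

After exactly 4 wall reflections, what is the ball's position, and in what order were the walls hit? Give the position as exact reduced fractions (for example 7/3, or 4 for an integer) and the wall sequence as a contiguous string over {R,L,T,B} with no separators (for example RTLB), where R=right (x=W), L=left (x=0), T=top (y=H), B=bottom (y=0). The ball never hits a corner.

1. t=1 → L at (0,3); v=(1,-1)
2. t=3 → B at (3,0); v=(1,1)
3. t=8 → R at (11,8); v=(-1,1)
4. t=2 → T at (9,10); v=(-1,-1)

Final position: (9,10)
Wall sequence: LBRT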